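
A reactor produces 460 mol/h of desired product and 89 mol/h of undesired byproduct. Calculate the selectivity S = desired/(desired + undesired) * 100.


Selectivity = desired / (desired + undesired) * 100
Total products = 460 + 89 = 549 mol/h
S = 460 / 549 * 100
= 0.8379 * 100
= 83.79 %

83.79 %


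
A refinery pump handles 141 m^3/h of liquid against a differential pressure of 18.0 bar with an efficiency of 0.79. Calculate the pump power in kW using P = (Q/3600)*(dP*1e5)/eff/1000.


Q = 141 / 3600 = 0.0391667 m^3/s
P = 0.0391667 * (18.0 * 1e5) / 0.79 / 1000 = 89.24

89.24 kW


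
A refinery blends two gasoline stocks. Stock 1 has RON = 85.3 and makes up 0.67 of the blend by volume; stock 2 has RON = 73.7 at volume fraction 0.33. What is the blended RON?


Linear blending: RON_blend = sum(vi * RONi)
Contribution 1: 0.67 * 85.3 = 57.151
Contribution 2: 0.33 * 73.7 = 24.321
RON_blend = 57.151 + 24.321 = 81.472

81.472


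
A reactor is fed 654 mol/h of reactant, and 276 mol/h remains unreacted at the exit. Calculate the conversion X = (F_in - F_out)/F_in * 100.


X = (F_in - F_out) / F_in * 100
Moles reacted = 654 - 276 = 378
X = 378 / 654 * 100
= 0.5780 * 100
= 57.80 %

57.80 %


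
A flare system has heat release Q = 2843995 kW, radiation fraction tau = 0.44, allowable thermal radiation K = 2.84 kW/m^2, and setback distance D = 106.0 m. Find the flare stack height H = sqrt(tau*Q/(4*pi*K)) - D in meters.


tau*Q/(4*pi*K) = 0.44 * 2843995 / (4 * pi * 2.84) = 35063.3
sqrt(35063.3) = 187.252
H = 187.252 - 106.0 = 81.25

81.25 m


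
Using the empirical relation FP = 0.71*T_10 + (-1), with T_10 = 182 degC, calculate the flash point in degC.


FP = 0.71 * 182 + (-1) = 128.22

128.22 degC


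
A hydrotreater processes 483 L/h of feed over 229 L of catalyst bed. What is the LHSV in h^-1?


LHSV = volumetric feed rate / catalyst volume
= 483 L/h / 229 L
= 2.109 h^-1

2.109 h^-1


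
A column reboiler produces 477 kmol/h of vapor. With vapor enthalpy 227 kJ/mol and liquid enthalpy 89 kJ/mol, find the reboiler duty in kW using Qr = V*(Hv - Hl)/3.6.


Qr = 477 * (227 - 89) / 3.6 = 477 * 138 / 3.6 = 18280

18280 kW


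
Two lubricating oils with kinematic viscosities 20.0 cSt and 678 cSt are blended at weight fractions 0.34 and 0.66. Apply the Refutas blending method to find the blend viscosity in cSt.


Refutas method: VBN_i = 14.534*ln(ln(visc_i + 0.8)) + 10.975, blended linearly by mass fraction; since VBN is linear in VBI_i = ln(ln(visc_i + 0.8)) and the fractions sum to 1, blend VBI directly: visc = exp(exp(VBI_blend)) - 0.8
VBI_1 = ln(ln(20.0 + 0.8)) = 1.1102
VBI_2 = ln(ln(678 + 0.8)) = 1.87492
VBI_blend = 0.34 * 1.1102 + 0.66 * 1.87492 = 1.61492
visc_blend = exp(exp(1.61492)) - 0.8 = 151.7

151.7 cSt


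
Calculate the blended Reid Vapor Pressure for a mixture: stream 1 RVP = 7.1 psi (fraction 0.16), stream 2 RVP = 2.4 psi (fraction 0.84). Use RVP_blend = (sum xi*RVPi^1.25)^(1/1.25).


Chevron index: RVP_blend = (sum xi*RVPi^1.25)^(1/1.25)
RVP^1.25 terms: 0.16 * 7.1^1.25 + 0.84 * 2.4^1.25 = 4.3636
RVP_blend = 4.3636^(1/1.25) = 3.250

3.250 psi


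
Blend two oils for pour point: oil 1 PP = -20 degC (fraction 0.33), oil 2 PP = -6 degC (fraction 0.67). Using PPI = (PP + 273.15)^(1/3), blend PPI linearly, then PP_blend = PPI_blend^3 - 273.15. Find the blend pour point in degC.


PPI_1 = (-20 + 273.15)^(1/3) = 6.325953
PPI_2 = (-6 + 273.15)^(1/3) = 6.440482
PPI_blend = 0.33 * 6.325953 + 0.67 * 6.440482 = 6.402687
PP_blend = 6.402687^3 - 273.15 = 262.4743 - 273.15 = -10.68

-10.68 degC


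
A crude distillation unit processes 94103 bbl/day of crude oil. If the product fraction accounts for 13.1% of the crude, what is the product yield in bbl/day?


Crude throughput = 94103 bbl/day
Fraction yield = 13.1%
yield = throughput * fraction / 100
yield = 94103 * 13.1 / 100 = 12327.493

12327.493 bbl/day


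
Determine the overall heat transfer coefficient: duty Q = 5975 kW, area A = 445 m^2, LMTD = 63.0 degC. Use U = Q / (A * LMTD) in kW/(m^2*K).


From Q = U*A*LMTD, U = Q / (A * LMTD)
U = 5975 / (445 * 63.0) = 5975 / 28035 = 0.2131

0.2131 kW/(m^2*K)


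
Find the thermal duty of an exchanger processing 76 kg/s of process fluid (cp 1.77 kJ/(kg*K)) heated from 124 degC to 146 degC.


Q = m_dot * cp * delta_T
delta_T = 146 - 124 = 22 K
Q = 76 * 1.77 * 22
= 134.52 * 22
= 2959.44 kW

2959.44 kW


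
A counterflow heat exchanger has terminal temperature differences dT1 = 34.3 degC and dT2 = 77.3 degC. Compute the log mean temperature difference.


LMTD = (dT1 - dT2) / ln(dT1/dT2)
= (34.3 - 77.3) / ln(34.3 / 77.3) = -43 / -0.812549 = 52.92

52.92 degC


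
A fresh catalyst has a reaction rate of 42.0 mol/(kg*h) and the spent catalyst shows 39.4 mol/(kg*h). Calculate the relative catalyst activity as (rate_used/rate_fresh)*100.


Activity (%) = (rate_used / rate_fresh) * 100
rate_used = 39.4, rate_fresh = 42.0
= (39.4 / 42.0) * 100
= 0.9381 * 100 = 93.81

93.81 %


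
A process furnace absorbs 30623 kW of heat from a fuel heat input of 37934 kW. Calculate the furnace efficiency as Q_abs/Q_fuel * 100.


Furnace efficiency = Q_absorbed / Q_fuel * 100
= 30623 / 37934 * 100 = 80.73

80.73 %


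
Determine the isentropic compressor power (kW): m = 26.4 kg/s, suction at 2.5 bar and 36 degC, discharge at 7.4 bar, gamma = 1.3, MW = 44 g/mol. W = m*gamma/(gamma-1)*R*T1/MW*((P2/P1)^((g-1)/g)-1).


Isentropic work: W = m*(gamma/(gamma-1))*(R*T1/MW)*((P2/P1)^((gamma-1)/gamma) - 1)
T1 = 36 + 273.15 = 309.15 K
Pressure ratio = 7.4 / 2.5 = 2.96
Exponent = (1.3 - 1)/1.3 = 0.230769
(P2/P1)^exp - 1 = 2.96^0.230769 - 1 = 0.284575
W = 26.4 * 1.3 / 0.3 * 8.314 * 309.15 / 44 * 0.284575 = 1902

1902 kW


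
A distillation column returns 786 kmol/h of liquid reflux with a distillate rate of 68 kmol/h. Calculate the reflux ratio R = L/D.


Reflux ratio definition: R = L / D (liquid returned / distillate withdrawn)
L = 786 kmol/h, D = 68 kmol/h
R = 786 / 68 = 11.56

11.56


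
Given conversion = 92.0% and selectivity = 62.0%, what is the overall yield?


Overall yield = conversion (%) * selectivity (%) / 100
Conversion = 92.0%, Selectivity = 62.0%
Y = 92.0 * 62.0 / 100
= 57.04 %

57.04 %


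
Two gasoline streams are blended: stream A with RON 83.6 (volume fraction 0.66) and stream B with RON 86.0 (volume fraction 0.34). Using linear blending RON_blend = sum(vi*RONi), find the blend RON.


Linear blending: RON_blend = sum(vi * RONi)
Contribution 1: 0.66 * 83.6 = 55.176
Contribution 2: 0.34 * 86.0 = 29.24
RON_blend = 55.176 + 29.24 = 84.416

84.416


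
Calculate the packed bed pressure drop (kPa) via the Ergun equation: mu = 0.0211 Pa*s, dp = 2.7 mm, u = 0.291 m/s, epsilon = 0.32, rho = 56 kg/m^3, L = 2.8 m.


dp = 2.7 mm = 0.0027 m
Viscous term = 150*0.0211*0.291*(1-0.32)^2 / (0.0027^2*0.32^3) = 1782820
Inertial term = 1.75*56*0.291^2*(1-0.32) / (0.0027*0.32^3) = 63783.3
dP/L = 1782820 + 63783.3 = 1846600 Pa/m
dP = 1846600 * 2.8 / 1000 = 5170 kPa

5170 kPa


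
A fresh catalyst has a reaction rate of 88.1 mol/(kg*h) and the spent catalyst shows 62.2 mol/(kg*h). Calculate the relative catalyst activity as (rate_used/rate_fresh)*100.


Activity (%) = (rate_used / rate_fresh) * 100
rate_used = 62.2, rate_fresh = 88.1
= (62.2 / 88.1) * 100
= 0.7060 * 100 = 70.60

70.60 %


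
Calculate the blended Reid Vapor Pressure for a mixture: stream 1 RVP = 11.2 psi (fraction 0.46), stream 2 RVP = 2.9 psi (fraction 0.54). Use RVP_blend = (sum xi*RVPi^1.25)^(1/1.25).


Chevron index: RVP_blend = (sum xi*RVPi^1.25)^(1/1.25)
RVP^1.25 terms: 0.46 * 11.2^1.25 + 0.54 * 2.9^1.25 = 11.4686
RVP_blend = 11.4686^(1/1.25) = 7.041

7.041 psi


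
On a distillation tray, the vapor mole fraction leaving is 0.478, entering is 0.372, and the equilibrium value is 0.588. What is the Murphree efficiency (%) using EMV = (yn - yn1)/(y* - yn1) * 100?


Murphree vapor efficiency: EMV = (y_n - y_(n-1)) / (y*_n - y_(n-1)) * 100
EMV = (0.478 - 0.372) / (0.588 - 0.372) * 100 = 0.106 / 0.216 * 100 = 49.07

49.07 %


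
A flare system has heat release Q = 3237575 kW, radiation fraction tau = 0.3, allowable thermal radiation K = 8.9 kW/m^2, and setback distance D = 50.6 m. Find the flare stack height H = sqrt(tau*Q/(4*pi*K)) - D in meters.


tau*Q/(4*pi*K) = 0.3 * 3237575 / (4 * pi * 8.9) = 8684.43
sqrt(8684.43) = 93.1903
H = 93.1903 - 50.6 = 42.59

42.59 m


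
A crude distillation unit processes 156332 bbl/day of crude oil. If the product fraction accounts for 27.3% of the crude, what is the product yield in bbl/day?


Crude throughput = 156332 bbl/day
Fraction yield = 27.3%
yield = throughput * fraction / 100
yield = 156332 * 27.3 / 100 = 42678.636

42678.636 bbl/day


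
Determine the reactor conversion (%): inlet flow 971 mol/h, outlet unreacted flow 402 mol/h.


X = (F_in - F_out) / F_in * 100
Moles reacted = 971 - 402 = 569
X = 569 / 971 * 100
= 0.5860 * 100
= 58.60 %

58.60 %


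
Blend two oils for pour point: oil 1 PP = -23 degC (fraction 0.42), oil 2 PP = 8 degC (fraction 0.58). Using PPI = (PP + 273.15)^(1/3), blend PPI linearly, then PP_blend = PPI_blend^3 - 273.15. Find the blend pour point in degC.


PPI_1 = (-23 + 273.15)^(1/3) = 6.300865
PPI_2 = (8 + 273.15)^(1/3) = 6.551077
PPI_blend = 0.42 * 6.300865 + 0.58 * 6.551077 = 6.445988
PP_blend = 6.445988^3 - 273.15 = 267.8357 - 273.15 = -5.31

-5.31 degC


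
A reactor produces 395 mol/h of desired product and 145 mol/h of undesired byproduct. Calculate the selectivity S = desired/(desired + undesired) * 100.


Selectivity = desired / (desired + undesired) * 100
Total products = 395 + 145 = 540 mol/h
S = 395 / 540 * 100
= 0.7315 * 100
= 73.15 %

73.15 %


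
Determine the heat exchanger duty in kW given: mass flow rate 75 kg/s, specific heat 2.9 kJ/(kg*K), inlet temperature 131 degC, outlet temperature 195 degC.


Q = m_dot * cp * delta_T
delta_T = 195 - 131 = 64 K
Q = 75 * 2.9 * 64
= 217.5 * 64
= 13920 kW

13920 kW


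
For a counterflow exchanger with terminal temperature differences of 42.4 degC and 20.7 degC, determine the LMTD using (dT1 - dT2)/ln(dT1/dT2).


LMTD = (dT1 - dT2) / ln(dT1/dT2)
= (42.4 - 20.7) / ln(42.4 / 20.7) = 21.7 / 0.717015 = 30.26

30.26 degC


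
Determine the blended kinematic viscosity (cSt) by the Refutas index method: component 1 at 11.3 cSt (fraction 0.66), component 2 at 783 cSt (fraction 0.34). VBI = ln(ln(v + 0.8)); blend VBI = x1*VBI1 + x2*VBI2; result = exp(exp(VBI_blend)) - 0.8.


Refutas method: VBN_i = 14.534*ln(ln(visc_i + 0.8)) + 10.975, blended linearly by mass fraction; since VBN is linear in VBI_i = ln(ln(visc_i + 0.8)) and the fractions sum to 1, blend VBI directly: visc = exp(exp(VBI_blend)) - 0.8
VBI_1 = ln(ln(11.3 + 0.8)) = 0.913569
VBI_2 = ln(ln(783 + 0.8)) = 1.89674
VBI_blend = 0.66 * 0.913569 + 0.34 * 1.89674 = 1.24785
visc_blend = exp(exp(1.24785)) - 0.8 = 31.75

31.75 cSt


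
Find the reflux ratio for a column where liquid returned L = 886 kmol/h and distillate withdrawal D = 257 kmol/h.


Reflux ratio definition: R = L / D (liquid returned / distillate withdrawn)
L = 886 kmol/h, D = 257 kmol/h
R = 886 / 257 = 3.447

3.447


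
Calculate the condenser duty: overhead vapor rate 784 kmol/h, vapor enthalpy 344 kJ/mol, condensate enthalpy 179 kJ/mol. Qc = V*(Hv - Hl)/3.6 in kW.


Qc = 784 * (344 - 179) / 3.6 = 784 * 165 / 3.6 = 35930

35930 kW


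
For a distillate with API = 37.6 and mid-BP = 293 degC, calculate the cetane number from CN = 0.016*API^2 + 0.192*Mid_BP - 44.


CN = 0.016 * 37.6^2 + 0.192 * 293 - 44
CN = 22.62016 + 56.256 - 44 = 34.87616

34.87616


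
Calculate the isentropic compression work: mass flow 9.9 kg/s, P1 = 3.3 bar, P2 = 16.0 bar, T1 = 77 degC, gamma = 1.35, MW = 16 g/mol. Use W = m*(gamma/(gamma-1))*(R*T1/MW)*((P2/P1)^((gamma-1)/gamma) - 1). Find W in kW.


Isentropic work: W = m*(gamma/(gamma-1))*(R*T1/MW)*((P2/P1)^((gamma-1)/gamma) - 1)
T1 = 77 + 273.15 = 350.15 K
Pressure ratio = 16.0 / 3.3 = 4.84848
Exponent = (1.35 - 1)/1.35 = 0.259259
(P2/P1)^exp - 1 = 4.84848^0.259259 - 1 = 0.505738
W = 9.9 * 1.35 / 0.35 * 8.314 * 350.15 / 16 * 0.505738 = 3514

3514 kW


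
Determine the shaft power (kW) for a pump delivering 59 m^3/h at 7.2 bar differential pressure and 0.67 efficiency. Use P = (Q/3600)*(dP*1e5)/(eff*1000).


Q = 59 / 3600 = 0.0163889 m^3/s
P = 0.0163889 * (7.2 * 1e5) / 0.67 / 1000 = 17.61

17.61 kW


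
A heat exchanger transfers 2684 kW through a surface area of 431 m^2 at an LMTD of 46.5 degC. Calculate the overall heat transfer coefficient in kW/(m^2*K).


From Q = U*A*LMTD, U = Q / (A * LMTD)
U = 2684 / (431 * 46.5) = 2684 / 20041.5 = 0.1339

0.1339 kW/(m^2*K)


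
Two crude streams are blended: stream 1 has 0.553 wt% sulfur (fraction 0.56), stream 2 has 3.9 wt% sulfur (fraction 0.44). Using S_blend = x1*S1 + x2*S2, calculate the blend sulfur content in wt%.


Linear sulfur blending: S_blend = x1*S1 + x2*S2
Contribution 1: 0.56 * 0.553 = 0.30968 wt%
Contribution 2: 0.44 * 3.9 = 1.716 wt%
S_blend = 0.30968 + 1.716 = 2.02568

2.02568 wt%


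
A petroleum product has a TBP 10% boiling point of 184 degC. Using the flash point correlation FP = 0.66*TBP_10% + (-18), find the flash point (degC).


FP = 0.66 * 184 + (-18) = 103.44

103.44 degC


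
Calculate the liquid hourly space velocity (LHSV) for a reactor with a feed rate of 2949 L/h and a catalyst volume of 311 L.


LHSV = volumetric feed rate / catalyst volume
= 2949 L/h / 311 L
= 9.482 h^-1

9.482 h^-1


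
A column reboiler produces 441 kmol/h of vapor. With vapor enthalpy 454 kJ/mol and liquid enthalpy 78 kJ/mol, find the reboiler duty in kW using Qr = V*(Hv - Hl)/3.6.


Qr = 441 * (454 - 78) / 3.6 = 441 * 376 / 3.6 = 46060

46060 kW


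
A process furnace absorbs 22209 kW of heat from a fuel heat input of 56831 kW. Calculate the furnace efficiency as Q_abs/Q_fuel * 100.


Furnace efficiency = Q_absorbed / Q_fuel * 100
= 22209 / 56831 * 100 = 39.08

39.08 %


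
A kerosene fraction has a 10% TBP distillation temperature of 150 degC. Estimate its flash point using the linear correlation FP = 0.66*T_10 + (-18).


FP = 0.66 * 150 + (-18) = 81

81 degC


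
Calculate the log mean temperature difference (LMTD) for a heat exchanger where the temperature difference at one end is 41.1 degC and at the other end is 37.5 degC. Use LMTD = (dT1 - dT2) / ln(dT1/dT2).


LMTD = (dT1 - dT2) / ln(dT1/dT2)
= (41.1 - 37.5) / ln(41.1 / 37.5) = 3.6 / 0.0916672 = 39.27

39.27 degC


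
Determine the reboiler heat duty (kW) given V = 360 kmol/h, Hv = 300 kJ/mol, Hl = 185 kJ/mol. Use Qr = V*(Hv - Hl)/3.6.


Qr = 360 * (300 - 185) / 3.6 = 360 * 115 / 3.6 = 11500

11500 kW


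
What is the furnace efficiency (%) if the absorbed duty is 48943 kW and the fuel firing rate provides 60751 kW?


Furnace efficiency = Q_absorbed / Q_fuel * 100
= 48943 / 60751 * 100 = 80.56

80.56 %


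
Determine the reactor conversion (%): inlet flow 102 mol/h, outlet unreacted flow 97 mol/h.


X = (F_in - F_out) / F_in * 100
Moles reacted = 102 - 97 = 5
X = 5 / 102 * 100
= 0.04902 * 100
= 4.902 %

4.902 %


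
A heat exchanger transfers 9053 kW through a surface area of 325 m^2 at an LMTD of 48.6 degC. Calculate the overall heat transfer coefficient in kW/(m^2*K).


From Q = U*A*LMTD, U = Q / (A * LMTD)
U = 9053 / (325 * 48.6) = 9053 / 15795 = 0.5732

0.5732 kW/(m^2*K)


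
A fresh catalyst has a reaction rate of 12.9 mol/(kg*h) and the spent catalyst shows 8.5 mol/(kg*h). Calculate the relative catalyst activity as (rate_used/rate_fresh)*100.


Activity (%) = (rate_used / rate_fresh) * 100
rate_used = 8.5, rate_fresh = 12.9
= (8.5 / 12.9) * 100
= 0.6589 * 100 = 65.89

65.89 %


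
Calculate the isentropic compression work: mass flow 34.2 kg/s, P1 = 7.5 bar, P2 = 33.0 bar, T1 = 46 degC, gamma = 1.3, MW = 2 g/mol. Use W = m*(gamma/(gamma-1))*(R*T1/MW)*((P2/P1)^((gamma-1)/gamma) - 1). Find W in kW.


Isentropic work: W = m*(gamma/(gamma-1))*(R*T1/MW)*((P2/P1)^((gamma-1)/gamma) - 1)
T1 = 46 + 273.15 = 319.15 K
Pressure ratio = 33.0 / 7.5 = 4.4
Exponent = (1.3 - 1)/1.3 = 0.230769
(P2/P1)^exp - 1 = 4.4^0.230769 - 1 = 0.407631
W = 34.2 * 1.3 / 0.3 * 8.314 * 319.15 / 2 * 0.407631 = 80150

80150 kW


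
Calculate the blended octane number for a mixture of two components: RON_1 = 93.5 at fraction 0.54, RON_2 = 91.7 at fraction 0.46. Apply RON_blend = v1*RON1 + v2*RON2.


Linear blending: RON_blend = sum(vi * RONi)
Contribution 1: 0.54 * 93.5 = 50.49
Contribution 2: 0.46 * 91.7 = 42.182
RON_blend = 50.49 + 42.182 = 92.672

92.672


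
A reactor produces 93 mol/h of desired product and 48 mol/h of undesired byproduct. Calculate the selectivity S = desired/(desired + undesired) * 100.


Selectivity = desired / (desired + undesired) * 100
Total products = 93 + 48 = 141 mol/h
S = 93 / 141 * 100
= 0.6596 * 100
= 65.96 %

65.96 %


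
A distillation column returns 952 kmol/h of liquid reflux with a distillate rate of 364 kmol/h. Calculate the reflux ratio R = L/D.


Reflux ratio definition: R = L / D (liquid returned / distillate withdrawn)
L = 952 kmol/h, D = 364 kmol/h
R = 952 / 364 = 2.615

2.615


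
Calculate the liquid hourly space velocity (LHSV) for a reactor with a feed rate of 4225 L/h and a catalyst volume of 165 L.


LHSV = volumetric feed rate / catalyst volume
= 4225 L/h / 165 L
= 25.61 h^-1

25.61 h^-1


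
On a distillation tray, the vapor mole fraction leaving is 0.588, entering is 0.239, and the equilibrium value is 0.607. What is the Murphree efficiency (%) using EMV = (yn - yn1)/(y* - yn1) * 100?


Murphree vapor efficiency: EMV = (y_n - y_(n-1)) / (y*_n - y_(n-1)) * 100
EMV = (0.588 - 0.239) / (0.607 - 0.239) * 100 = 0.349 / 0.368 * 100 = 94.84

94.84 %


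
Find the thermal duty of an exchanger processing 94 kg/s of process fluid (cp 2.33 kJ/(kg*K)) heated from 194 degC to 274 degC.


Q = m_dot * cp * delta_T
delta_T = 274 - 194 = 80 K
Q = 94 * 2.33 * 80
= 219.02 * 80
= 17521.6 kW

17521.6 kW


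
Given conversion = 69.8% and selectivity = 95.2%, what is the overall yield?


Overall yield = conversion (%) * selectivity (%) / 100
Conversion = 69.8%, Selectivity = 95.2%
Y = 69.8 * 95.2 / 100
= 66.4496 %

66.4496 %


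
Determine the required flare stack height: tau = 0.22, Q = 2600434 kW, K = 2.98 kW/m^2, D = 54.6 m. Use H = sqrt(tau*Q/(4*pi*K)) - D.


tau*Q/(4*pi*K) = 0.22 * 2600434 / (4 * pi * 2.98) = 15277.2
sqrt(15277.2) = 123.601
H = 123.601 - 54.6 = 69.00

69.00 m


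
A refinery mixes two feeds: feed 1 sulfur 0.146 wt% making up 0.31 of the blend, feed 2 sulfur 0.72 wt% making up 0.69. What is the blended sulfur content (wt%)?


Linear sulfur blending: S_blend = x1*S1 + x2*S2
Contribution 1: 0.31 * 0.146 = 0.04526 wt%
Contribution 2: 0.69 * 0.72 = 0.4968 wt%
S_blend = 0.04526 + 0.4968 = 0.54206

0.54206 wt%


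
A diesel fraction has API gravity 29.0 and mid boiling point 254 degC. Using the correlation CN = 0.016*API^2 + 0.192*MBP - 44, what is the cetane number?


CN = 0.016 * 29.0^2 + 0.192 * 254 - 44
CN = 13.456 + 48.768 - 44 = 18.224

18.224


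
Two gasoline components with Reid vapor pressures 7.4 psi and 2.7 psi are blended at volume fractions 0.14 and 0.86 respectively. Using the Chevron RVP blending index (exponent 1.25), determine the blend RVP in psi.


Chevron index: RVP_blend = (sum xi*RVPi^1.25)^(1/1.25)
RVP^1.25 terms: 0.14 * 7.4^1.25 + 0.86 * 2.7^1.25 = 4.68519
RVP_blend = 4.68519^(1/1.25) = 3.440

3.440 psi


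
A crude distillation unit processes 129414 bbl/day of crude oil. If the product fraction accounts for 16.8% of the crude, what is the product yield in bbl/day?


Crude throughput = 129414 bbl/day
Fraction yield = 16.8%
yield = throughput * fraction / 100
yield = 129414 * 16.8 / 100 = 21741.552

21741.552 bbl/day


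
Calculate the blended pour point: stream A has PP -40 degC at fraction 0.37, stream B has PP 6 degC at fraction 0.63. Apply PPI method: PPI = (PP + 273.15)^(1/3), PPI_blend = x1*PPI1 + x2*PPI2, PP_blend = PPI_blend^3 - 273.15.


PPI_1 = (-40 + 273.15)^(1/3) = 6.15477
PPI_2 = (6 + 273.15)^(1/3) = 6.535506
PPI_blend = 0.37 * 6.15477 + 0.63 * 6.535506 = 6.394634
PP_blend = 6.394634^3 - 273.15 = 261.4852 - 273.15 = -11.66

-11.66 degC


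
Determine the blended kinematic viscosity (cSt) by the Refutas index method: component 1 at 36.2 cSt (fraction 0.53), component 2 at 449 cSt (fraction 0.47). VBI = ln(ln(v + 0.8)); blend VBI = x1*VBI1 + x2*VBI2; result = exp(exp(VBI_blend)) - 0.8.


Refutas method: VBN_i = 14.534*ln(ln(visc_i + 0.8)) + 10.975, blended linearly by mass fraction; since VBN is linear in VBI_i = ln(ln(visc_i + 0.8)) and the fractions sum to 1, blend VBI directly: visc = exp(exp(VBI_blend)) - 0.8
VBI_1 = ln(ln(36.2 + 0.8)) = 1.28396
VBI_2 = ln(ln(449 + 0.8)) = 1.80973
VBI_blend = 0.53 * 1.28396 + 0.47 * 1.80973 = 1.53107
visc_blend = exp(exp(1.53107)) - 0.8 = 101.0

101.0 cSt


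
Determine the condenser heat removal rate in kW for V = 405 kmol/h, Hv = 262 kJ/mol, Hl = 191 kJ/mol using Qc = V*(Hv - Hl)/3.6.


Qc = 405 * (262 - 191) / 3.6 = 405 * 71 / 3.6 = 7988

7988 kW


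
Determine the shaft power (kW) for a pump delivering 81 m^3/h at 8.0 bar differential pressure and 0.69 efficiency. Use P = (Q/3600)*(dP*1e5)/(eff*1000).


Q = 81 / 3600 = 0.0225 m^3/s
P = 0.0225 * (8.0 * 1e5) / 0.69 / 1000 = 26.09

26.09 kW


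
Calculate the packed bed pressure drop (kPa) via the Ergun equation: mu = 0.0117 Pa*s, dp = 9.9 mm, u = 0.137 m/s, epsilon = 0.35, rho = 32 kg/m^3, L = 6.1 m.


dp = 9.9 mm = 0.0099 m
Viscous term = 150*0.0117*0.137*(1-0.35)^2 / (0.0099^2*0.35^3) = 24174.1
Inertial term = 1.75*32*0.137^2*(1-0.35) / (0.0099*0.35^3) = 1609.55
dP/L = 24174.1 + 1609.55 = 25783.6 Pa/m
dP = 25783.6 * 6.1 / 1000 = 157.3 kPa

157.3 kPa


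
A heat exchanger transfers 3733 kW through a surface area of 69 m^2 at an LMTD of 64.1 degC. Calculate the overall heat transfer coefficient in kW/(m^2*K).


From Q = U*A*LMTD, U = Q / (A * LMTD)
U = 3733 / (69 * 64.1) = 3733 / 4422.9 = 0.8440

0.8440 kW/(m^2*K)


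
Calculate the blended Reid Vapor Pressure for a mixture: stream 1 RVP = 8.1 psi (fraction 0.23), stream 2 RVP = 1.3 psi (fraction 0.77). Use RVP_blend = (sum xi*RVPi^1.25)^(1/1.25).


Chevron index: RVP_blend = (sum xi*RVPi^1.25)^(1/1.25)
RVP^1.25 terms: 0.23 * 8.1^1.25 + 0.77 * 1.3^1.25 = 4.21178
RVP_blend = 4.21178^(1/1.25) = 3.159

3.159 psi


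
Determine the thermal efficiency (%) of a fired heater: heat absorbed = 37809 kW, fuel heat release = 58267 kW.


Furnace efficiency = Q_absorbed / Q_fuel * 100
= 37809 / 58267 * 100 = 64.89

64.89 %


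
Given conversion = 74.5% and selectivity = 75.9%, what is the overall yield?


Overall yield = conversion (%) * selectivity (%) / 100
Conversion = 74.5%, Selectivity = 75.9%
Y = 74.5 * 75.9 / 100
= 56.5455 %

56.5455 %


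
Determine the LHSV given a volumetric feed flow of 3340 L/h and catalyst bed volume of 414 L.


LHSV = volumetric feed rate / catalyst volume
= 3340 L/h / 414 L
= 8.068 h^-1

8.068 h^-1


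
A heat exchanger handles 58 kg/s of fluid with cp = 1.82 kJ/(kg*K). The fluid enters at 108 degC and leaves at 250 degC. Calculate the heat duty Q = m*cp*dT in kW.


Q = m_dot * cp * delta_T
delta_T = 250 - 108 = 142 K
Q = 58 * 1.82 * 142
= 105.56 * 142
= 14989.52 kW

14989.52 kW


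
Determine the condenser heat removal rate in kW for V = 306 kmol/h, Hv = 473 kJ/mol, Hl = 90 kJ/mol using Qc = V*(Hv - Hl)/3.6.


Qc = 306 * (473 - 90) / 3.6 = 306 * 383 / 3.6 = 32560

32560 kW


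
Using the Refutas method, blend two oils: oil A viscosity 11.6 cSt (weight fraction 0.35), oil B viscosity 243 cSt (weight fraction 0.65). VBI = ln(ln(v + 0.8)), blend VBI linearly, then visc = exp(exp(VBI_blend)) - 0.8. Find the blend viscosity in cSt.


Refutas method: VBN_i = 14.534*ln(ln(visc_i + 0.8)) + 10.975, blended linearly by mass fraction; since VBN is linear in VBI_i = ln(ln(visc_i + 0.8)) and the fractions sum to 1, blend VBI directly: visc = exp(exp(VBI_blend)) - 0.8
VBI_1 = ln(ln(11.6 + 0.8)) = 0.923344
VBI_2 = ln(ln(243 + 0.8)) = 1.70408
VBI_blend = 0.35 * 0.923344 + 0.65 * 1.70408 = 1.43082
visc_blend = exp(exp(1.43082)) - 0.8 = 64.71

64.71 cSt


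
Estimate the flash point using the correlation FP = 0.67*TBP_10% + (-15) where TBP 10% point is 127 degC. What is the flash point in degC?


FP = 0.67 * 127 + (-15) = 70.09

70.09 degC


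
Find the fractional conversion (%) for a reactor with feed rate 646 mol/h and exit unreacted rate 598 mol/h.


X = (F_in - F_out) / F_in * 100
Moles reacted = 646 - 598 = 48
X = 48 / 646 * 100
= 0.07430 * 100
= 7.430 %

7.430 %


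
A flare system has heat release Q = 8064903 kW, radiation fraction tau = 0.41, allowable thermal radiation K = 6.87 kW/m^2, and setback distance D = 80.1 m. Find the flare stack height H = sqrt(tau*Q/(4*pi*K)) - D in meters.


tau*Q/(4*pi*K) = 0.41 * 8064903 / (4 * pi * 6.87) = 38301.6
sqrt(38301.6) = 195.708
H = 195.708 - 80.1 = 115.6

115.6 m


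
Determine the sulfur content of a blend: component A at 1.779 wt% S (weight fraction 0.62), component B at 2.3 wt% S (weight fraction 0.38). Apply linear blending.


Linear sulfur blending: S_blend = x1*S1 + x2*S2
Contribution 1: 0.62 * 1.779 = 1.10298 wt%
Contribution 2: 0.38 * 2.3 = 0.874 wt%
S_blend = 1.10298 + 0.874 = 1.97698

1.97698 wt%


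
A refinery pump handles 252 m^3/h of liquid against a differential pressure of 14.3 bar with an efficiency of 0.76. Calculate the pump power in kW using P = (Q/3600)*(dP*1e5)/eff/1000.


Q = 252 / 3600 = 0.07 m^3/s
P = 0.07 * (14.3 * 1e5) / 0.76 / 1000 = 131.7

131.7 kW


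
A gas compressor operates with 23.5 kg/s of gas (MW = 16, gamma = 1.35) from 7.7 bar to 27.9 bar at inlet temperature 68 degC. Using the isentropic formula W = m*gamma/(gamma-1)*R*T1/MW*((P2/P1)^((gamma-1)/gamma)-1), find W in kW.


Isentropic work: W = m*(gamma/(gamma-1))*(R*T1/MW)*((P2/P1)^((gamma-1)/gamma) - 1)
T1 = 68 + 273.15 = 341.15 K
Pressure ratio = 27.9 / 7.7 = 3.62338
Exponent = (1.35 - 1)/1.35 = 0.259259
(P2/P1)^exp - 1 = 3.62338^0.259259 - 1 = 0.396225
W = 23.5 * 1.35 / 0.35 * 8.314 * 341.15 / 16 * 0.396225 = 6367

6367 kW


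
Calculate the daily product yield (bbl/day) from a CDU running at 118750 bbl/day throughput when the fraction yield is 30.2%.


Crude throughput = 118750 bbl/day
Fraction yield = 30.2%
yield = throughput * fraction / 100
yield = 118750 * 30.2 / 100 = 35862.5

35862.5 bbl/day


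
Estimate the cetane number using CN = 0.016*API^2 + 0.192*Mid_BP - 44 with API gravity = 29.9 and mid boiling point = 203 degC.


CN = 0.016 * 29.9^2 + 0.192 * 203 - 44
CN = 14.30416 + 38.976 - 44 = 9.28016

9.28016


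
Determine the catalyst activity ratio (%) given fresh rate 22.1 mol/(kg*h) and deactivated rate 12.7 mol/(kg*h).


Activity (%) = (rate_used / rate_fresh) * 100
rate_used = 12.7, rate_fresh = 22.1
= (12.7 / 22.1) * 100
= 0.5747 * 100 = 57.47

57.47 %


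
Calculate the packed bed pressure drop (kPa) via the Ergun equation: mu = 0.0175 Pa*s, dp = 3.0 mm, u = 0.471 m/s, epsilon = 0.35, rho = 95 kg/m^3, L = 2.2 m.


dp = 3.0 mm = 0.003 m
Viscous term = 150*0.0175*0.471*(1-0.35)^2 / (0.003^2*0.35^3) = 1353720
Inertial term = 1.75*95*0.471^2*(1-0.35) / (0.003*0.35^3) = 186377
dP/L = 1353720 + 186377 = 1540100 Pa/m
dP = 1540100 * 2.2 / 1000 = 3388 kPa

3388 kPa


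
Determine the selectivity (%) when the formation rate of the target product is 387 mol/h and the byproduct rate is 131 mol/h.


Selectivity = desired / (desired + undesired) * 100
Total products = 387 + 131 = 518 mol/h
S = 387 / 518 * 100
= 0.7471 * 100
= 74.71 %

74.71 %


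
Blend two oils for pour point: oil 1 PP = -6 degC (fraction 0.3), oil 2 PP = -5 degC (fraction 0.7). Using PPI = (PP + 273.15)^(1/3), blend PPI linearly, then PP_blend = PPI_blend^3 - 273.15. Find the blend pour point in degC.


PPI_1 = (-6 + 273.15)^(1/3) = 6.440482
PPI_2 = (-5 + 273.15)^(1/3) = 6.448508
PPI_blend = 0.3 * 6.440482 + 0.7 * 6.448508 = 6.4461
PP_blend = 6.4461^3 - 273.15 = 267.8497 - 273.15 = -5.3

-5.3 degC


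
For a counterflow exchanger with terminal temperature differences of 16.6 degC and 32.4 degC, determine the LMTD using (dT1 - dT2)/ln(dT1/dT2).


LMTD = (dT1 - dT2) / ln(dT1/dT2)
= (16.6 - 32.4) / ln(16.6 / 32.4) = -15.8 / -0.668756 = 23.63

23.63 degC


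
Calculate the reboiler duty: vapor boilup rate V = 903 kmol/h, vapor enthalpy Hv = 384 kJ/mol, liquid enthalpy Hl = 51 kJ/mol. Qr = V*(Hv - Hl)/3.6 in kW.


Qr = 903 * (384 - 51) / 3.6 = 903 * 333 / 3.6 = 83530

83530 kW


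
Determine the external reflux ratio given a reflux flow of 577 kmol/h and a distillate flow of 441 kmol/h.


Reflux ratio definition: R = L / D (liquid returned / distillate withdrawn)
L = 577 kmol/h, D = 441 kmol/h
R = 577 / 441 = 1.308

1.308


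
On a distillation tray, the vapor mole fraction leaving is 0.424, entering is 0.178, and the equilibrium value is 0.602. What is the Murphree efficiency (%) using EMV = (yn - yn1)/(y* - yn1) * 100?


Murphree vapor efficiency: EMV = (y_n - y_(n-1)) / (y*_n - y_(n-1)) * 100
EMV = (0.424 - 0.178) / (0.602 - 0.178) * 100 = 0.246 / 0.424 * 100 = 58.02

58.02 %


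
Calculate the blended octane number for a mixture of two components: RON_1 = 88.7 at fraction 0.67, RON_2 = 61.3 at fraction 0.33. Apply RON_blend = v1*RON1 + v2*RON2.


Linear blending: RON_blend = sum(vi * RONi)
Contribution 1: 0.67 * 88.7 = 59.429
Contribution 2: 0.33 * 61.3 = 20.229
RON_blend = 59.429 + 20.229 = 79.658

79.658


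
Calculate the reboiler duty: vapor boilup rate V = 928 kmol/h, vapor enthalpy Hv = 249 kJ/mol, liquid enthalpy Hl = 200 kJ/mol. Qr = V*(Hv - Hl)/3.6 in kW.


Qr = 928 * (249 - 200) / 3.6 = 928 * 49 / 3.6 = 12630

12630 kW


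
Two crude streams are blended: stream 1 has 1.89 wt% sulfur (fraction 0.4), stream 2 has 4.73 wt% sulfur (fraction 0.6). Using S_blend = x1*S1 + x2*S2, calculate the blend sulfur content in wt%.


Linear sulfur blending: S_blend = x1*S1 + x2*S2
Contribution 1: 0.4 * 1.89 = 0.756 wt%
Contribution 2: 0.6 * 4.73 = 2.838 wt%
S_blend = 0.756 + 2.838 = 3.594

3.594 wt%


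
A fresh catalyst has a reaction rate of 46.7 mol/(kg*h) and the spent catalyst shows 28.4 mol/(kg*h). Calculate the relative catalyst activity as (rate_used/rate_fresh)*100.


Activity (%) = (rate_used / rate_fresh) * 100
rate_used = 28.4, rate_fresh = 46.7
= (28.4 / 46.7) * 100
= 0.6081 * 100 = 60.81

60.81 %


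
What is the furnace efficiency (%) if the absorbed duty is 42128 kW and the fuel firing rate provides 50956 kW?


Furnace efficiency = Q_absorbed / Q_fuel * 100
= 42128 / 50956 * 100 = 82.68

82.68 %


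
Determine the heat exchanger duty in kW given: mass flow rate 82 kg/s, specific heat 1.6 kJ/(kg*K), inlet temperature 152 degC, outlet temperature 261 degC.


Q = m_dot * cp * delta_T
delta_T = 261 - 152 = 109 K
Q = 82 * 1.6 * 109
= 131.2 * 109
= 14300.8 kW

14300.8 kW


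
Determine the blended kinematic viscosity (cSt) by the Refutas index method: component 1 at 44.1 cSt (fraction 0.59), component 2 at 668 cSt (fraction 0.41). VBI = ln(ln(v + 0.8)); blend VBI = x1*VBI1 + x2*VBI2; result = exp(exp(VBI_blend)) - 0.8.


Refutas method: VBN_i = 14.534*ln(ln(visc_i + 0.8)) + 10.975, blended linearly by mass fraction; since VBN is linear in VBI_i = ln(ln(visc_i + 0.8)) and the fractions sum to 1, blend VBI directly: visc = exp(exp(VBI_blend)) - 0.8
VBI_1 = ln(ln(44.1 + 0.8)) = 1.33617
VBI_2 = ln(ln(668 + 0.8)) = 1.87265
VBI_blend = 0.59 * 1.33617 + 0.41 * 1.87265 = 1.55613
visc_blend = exp(exp(1.55613)) - 0.8 = 113.7

113.7 cSt


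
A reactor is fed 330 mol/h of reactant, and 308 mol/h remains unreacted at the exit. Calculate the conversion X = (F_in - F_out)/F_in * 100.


X = (F_in - F_out) / F_in * 100
Moles reacted = 330 - 308 = 22
X = 22 / 330 * 100
= 0.06667 * 100
= 6.667 %

6.667 %


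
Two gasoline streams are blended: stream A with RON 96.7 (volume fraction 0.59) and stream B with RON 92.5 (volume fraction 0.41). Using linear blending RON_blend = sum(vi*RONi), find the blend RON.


Linear blending: RON_blend = sum(vi * RONi)
Contribution 1: 0.59 * 96.7 = 57.053
Contribution 2: 0.41 * 92.5 = 37.925
RON_blend = 57.053 + 37.925 = 94.978

94.978


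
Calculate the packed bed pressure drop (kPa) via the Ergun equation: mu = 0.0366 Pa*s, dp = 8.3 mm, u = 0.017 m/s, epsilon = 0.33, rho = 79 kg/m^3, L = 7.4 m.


dp = 8.3 mm = 0.0083 m
Viscous term = 150*0.0366*0.017*(1-0.33)^2 / (0.0083^2*0.33^3) = 16922.8
Inertial term = 1.75*79*0.017^2*(1-0.33) / (0.0083*0.33^3) = 89.7466
dP/L = 16922.8 + 89.7466 = 17012.5 Pa/m
dP = 17012.5 * 7.4 / 1000 = 125.9 kPa

125.9 kPa


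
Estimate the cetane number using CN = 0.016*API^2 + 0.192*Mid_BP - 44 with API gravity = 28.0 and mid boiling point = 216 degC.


CN = 0.016 * 28.0^2 + 0.192 * 216 - 44
CN = 12.544 + 41.472 - 44 = 10.016

10.016


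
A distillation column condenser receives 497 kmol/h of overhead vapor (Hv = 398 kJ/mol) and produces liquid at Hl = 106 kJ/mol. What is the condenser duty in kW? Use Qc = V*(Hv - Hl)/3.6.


Qc = 497 * (398 - 106) / 3.6 = 497 * 292 / 3.6 = 40310

40310 kW


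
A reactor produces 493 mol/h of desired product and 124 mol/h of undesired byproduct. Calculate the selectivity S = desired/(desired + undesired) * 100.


Selectivity = desired / (desired + undesired) * 100
Total products = 493 + 124 = 617 mol/h
S = 493 / 617 * 100
= 0.7990 * 100
= 79.90 %

79.90 %


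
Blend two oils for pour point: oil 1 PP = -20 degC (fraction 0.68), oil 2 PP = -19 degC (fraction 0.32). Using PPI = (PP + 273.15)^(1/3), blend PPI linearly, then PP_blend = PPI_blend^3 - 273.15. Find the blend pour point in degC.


PPI_1 = (-20 + 273.15)^(1/3) = 6.325953
PPI_2 = (-19 + 273.15)^(1/3) = 6.334272
PPI_blend = 0.68 * 6.325953 + 0.32 * 6.334272 = 6.328615
PP_blend = 6.328615^3 - 273.15 = 253.4697 - 273.15 = -19.68

-19.68 degC


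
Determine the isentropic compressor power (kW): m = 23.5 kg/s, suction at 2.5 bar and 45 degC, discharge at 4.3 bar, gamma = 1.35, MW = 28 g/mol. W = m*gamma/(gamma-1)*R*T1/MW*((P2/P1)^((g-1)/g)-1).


Isentropic work: W = m*(gamma/(gamma-1))*(R*T1/MW)*((P2/P1)^((gamma-1)/gamma) - 1)
T1 = 45 + 273.15 = 318.15 K
Pressure ratio = 4.3 / 2.5 = 1.72
Exponent = (1.35 - 1)/1.35 = 0.259259
(P2/P1)^exp - 1 = 1.72^0.259259 - 1 = 0.150967
W = 23.5 * 1.35 / 0.35 * 8.314 * 318.15 / 28 * 0.150967 = 1293

1293 kW


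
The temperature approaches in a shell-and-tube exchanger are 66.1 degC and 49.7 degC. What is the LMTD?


LMTD = (dT1 - dT2) / ln(dT1/dT2)
= (66.1 - 49.7) / ln(66.1 / 49.7) = 16.4 / 0.285164 = 57.51

57.51 degC


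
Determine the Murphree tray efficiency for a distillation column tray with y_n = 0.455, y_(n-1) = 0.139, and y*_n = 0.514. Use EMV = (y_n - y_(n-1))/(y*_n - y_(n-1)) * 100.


Murphree vapor efficiency: EMV = (y_n - y_(n-1)) / (y*_n - y_(n-1)) * 100
EMV = (0.455 - 0.139) / (0.514 - 0.139) * 100 = 0.316 / 0.375 * 100 = 84.27

84.27 %


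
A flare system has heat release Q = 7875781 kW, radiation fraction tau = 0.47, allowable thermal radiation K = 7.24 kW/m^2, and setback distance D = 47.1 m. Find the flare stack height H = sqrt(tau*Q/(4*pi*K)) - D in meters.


tau*Q/(4*pi*K) = 0.47 * 7875781 / (4 * pi * 7.24) = 40685.8
sqrt(40685.8) = 201.707
H = 201.707 - 47.1 = 154.6

154.6 m


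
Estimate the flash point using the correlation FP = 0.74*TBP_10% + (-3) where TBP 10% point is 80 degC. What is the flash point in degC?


FP = 0.74 * 80 + (-3) = 56.2

56.2 degC


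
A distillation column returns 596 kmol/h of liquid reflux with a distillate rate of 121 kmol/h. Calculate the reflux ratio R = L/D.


Reflux ratio definition: R = L / D (liquid returned / distillate withdrawn)
L = 596 kmol/h, D = 121 kmol/h
R = 596 / 121 = 4.926

4.926


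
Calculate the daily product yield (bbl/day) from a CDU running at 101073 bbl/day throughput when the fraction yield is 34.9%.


Crude throughput = 101073 bbl/day
Fraction yield = 34.9%
yield = throughput * fraction / 100
yield = 101073 * 34.9 / 100 = 35274.477

35274.477 bbl/day


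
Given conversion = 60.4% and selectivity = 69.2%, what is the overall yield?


Overall yield = conversion (%) * selectivity (%) / 100
Conversion = 60.4%, Selectivity = 69.2%
Y = 60.4 * 69.2 / 100
= 41.7968 %

41.7968 %


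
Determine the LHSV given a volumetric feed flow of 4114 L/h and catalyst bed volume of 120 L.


LHSV = volumetric feed rate / catalyst volume
= 4114 L/h / 120 L
= 34.28 h^-1

34.28 h^-1


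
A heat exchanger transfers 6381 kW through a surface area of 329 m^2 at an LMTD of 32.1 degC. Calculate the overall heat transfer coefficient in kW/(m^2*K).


From Q = U*A*LMTD, U = Q / (A * LMTD)
U = 6381 / (329 * 32.1) = 6381 / 10560.9 = 0.6042

0.6042 kW/(m^2*K)


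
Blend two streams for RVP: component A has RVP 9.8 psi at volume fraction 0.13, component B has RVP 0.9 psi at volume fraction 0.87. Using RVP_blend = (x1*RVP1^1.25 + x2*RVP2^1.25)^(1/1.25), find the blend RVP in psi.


Chevron index: RVP_blend = (sum xi*RVPi^1.25)^(1/1.25)
RVP^1.25 terms: 0.13 * 9.8^1.25 + 0.87 * 0.9^1.25 = 3.01676
RVP_blend = 3.01676^(1/1.25) = 2.419

2.419 psi


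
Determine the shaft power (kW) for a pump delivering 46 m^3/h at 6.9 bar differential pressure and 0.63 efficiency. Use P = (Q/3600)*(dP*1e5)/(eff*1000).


Q = 46 / 3600 = 0.0127778 m^3/s
P = 0.0127778 * (6.9 * 1e5) / 0.63 / 1000 = 13.99

13.99 kW


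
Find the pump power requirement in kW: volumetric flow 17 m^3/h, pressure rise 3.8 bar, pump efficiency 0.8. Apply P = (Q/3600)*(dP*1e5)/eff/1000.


Q = 17 / 3600 = 0.00472222 m^3/s
P = 0.00472222 * (3.8 * 1e5) / 0.8 / 1000 = 2.243

2.243 kW


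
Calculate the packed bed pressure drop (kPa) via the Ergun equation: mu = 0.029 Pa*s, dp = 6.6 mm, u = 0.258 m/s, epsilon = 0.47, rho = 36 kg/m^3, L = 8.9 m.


dp = 6.6 mm = 0.0066 m
Viscous term = 150*0.029*0.258*(1-0.47)^2 / (0.0066^2*0.47^3) = 69707.5
Inertial term = 1.75*36*0.258^2*(1-0.47) / (0.0066*0.47^3) = 3243.53
dP/L = 69707.5 + 3243.53 = 72951 Pa/m
dP = 72951 * 8.9 / 1000 = 649.3 kPa

649.3 kPa


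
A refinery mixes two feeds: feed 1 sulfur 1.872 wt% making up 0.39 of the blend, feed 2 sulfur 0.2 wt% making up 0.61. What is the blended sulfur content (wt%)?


Linear sulfur blending: S_blend = x1*S1 + x2*S2
Contribution 1: 0.39 * 1.872 = 0.73008 wt%
Contribution 2: 0.61 * 0.2 = 0.122 wt%
S_blend = 0.73008 + 0.122 = 0.85208

0.85208 wt%


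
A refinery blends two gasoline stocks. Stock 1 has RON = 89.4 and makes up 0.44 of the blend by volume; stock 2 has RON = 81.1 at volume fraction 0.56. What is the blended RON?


Linear blending: RON_blend = sum(vi * RONi)
Contribution 1: 0.44 * 89.4 = 39.336
Contribution 2: 0.56 * 81.1 = 45.416
RON_blend = 39.336 + 45.416 = 84.752

84.752


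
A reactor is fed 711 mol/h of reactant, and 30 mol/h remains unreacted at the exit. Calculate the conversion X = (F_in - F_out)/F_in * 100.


X = (F_in - F_out) / F_in * 100
Moles reacted = 711 - 30 = 681
X = 681 / 711 * 100
= 0.9578 * 100
= 95.78 %

95.78 %


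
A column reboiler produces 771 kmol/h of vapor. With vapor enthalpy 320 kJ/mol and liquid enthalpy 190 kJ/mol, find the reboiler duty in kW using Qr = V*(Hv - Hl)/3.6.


Qr = 771 * (320 - 190) / 3.6 = 771 * 130 / 3.6 = 27840

27840 kW


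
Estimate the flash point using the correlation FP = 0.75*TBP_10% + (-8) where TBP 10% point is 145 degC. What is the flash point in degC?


FP = 0.75 * 145 + (-8) = 100.75

100.75 degC


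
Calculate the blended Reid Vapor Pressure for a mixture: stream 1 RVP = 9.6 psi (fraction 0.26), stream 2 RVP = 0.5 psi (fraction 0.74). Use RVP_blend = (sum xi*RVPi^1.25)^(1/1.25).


Chevron index: RVP_blend = (sum xi*RVPi^1.25)^(1/1.25)
RVP^1.25 terms: 0.26 * 9.6^1.25 + 0.74 * 0.5^1.25 = 4.70465
RVP_blend = 4.70465^(1/1.25) = 3.452

3.452 psi
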